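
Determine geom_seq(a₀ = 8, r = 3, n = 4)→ [8, 24, 72, 216]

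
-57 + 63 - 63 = -57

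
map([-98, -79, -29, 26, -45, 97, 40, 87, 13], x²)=[9604, 6241, 841, 676, 2025, 9409, 1600, 7569, 169]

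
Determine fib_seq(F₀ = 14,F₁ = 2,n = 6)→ F_2 = F_1 + F_0 = 16
F_3 = F_2 + F_1 = 18
F_4 = F_3 + F_2 = 34
...
= [14, 2, 16, 18, 34, 52]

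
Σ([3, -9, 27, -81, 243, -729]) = 3 + -9 + 27 + -81 + 243 + -729
= -546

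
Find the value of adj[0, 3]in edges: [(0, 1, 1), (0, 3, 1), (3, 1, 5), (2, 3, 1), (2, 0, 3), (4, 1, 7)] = 1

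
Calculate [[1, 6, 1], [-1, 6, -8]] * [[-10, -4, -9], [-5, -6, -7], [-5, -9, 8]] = [[-45, -49, -43], [20, 40, -97]]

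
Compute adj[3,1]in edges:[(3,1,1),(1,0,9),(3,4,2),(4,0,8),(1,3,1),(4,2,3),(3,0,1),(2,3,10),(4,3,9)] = 1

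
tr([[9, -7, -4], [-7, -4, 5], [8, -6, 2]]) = 7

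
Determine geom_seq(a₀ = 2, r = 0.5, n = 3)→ [2.0, 1.0, 0.5]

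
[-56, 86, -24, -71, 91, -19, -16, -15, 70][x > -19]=[86, 91, -16, -15, 70]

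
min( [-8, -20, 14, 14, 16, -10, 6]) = -20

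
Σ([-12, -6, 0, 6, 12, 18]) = (-12) + (-6) + 0 + 6 + 12 + 18
= 18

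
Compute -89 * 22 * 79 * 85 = -13147970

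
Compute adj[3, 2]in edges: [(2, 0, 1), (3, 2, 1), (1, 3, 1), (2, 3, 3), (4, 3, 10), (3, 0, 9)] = 1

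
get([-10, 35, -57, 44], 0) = -10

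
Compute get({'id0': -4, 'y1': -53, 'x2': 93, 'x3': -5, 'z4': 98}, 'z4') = 98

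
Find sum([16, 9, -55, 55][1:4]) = 9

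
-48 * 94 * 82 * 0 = 0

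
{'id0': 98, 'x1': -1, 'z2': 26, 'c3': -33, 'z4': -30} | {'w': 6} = {'id0': 98, 'x1': -1, 'z2': 26, 'c3': -33, 'z4': -30, 'w': 6}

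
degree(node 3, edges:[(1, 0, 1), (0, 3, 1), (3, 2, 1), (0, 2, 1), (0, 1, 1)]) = incident: (0,3), (3,2)
= 2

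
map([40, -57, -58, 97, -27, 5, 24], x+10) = [50, -47, -48, 107, -17, 15, 34]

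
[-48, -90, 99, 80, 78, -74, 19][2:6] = [99, 80, 78, -74]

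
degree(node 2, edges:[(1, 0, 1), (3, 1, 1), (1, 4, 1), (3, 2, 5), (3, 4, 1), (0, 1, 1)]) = 1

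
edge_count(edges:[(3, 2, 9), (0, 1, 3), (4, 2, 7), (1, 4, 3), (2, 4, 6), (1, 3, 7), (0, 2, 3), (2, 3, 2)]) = 8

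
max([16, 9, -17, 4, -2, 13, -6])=16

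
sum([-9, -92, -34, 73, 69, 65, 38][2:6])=slice → [-34, 73, 69, 65]
(-34) + 73 + 69 + 65
= 173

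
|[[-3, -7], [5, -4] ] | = (-3)*(-4) - (-7)*(5)
= 47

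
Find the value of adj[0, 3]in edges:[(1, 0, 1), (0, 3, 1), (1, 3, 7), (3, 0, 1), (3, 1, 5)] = 1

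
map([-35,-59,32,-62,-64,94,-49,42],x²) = (-35)²=1225, (-59)²=3481, (32)²=1024, (-62)²=3844, (-64)²=4096, (94)²=8836, (-49)²=2401, (42)²=1764
= [1225, 3481, 1024, 3844, 4096, 8836, 2401, 1764]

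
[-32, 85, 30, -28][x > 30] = keep x where x > 30: -32✗, 85✓, 30✗, -28✗
= [85]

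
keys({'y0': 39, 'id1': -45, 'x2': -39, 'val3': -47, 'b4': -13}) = ['y0', 'id1', 'x2', 'val3', 'b4']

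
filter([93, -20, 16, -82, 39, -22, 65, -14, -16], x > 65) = [93]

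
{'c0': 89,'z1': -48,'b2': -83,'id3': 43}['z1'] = -48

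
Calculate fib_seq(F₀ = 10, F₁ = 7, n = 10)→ F_2 = F_1 + F_0 = 17
F_3 = F_2 + F_1 = 24
F_4 = F_3 + F_2 = 41
...
= [10, 7, 17, 24, 41, 65, 106, 171, 277, 448]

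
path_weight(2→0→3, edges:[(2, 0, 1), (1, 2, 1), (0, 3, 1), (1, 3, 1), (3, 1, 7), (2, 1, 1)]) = w(2→0)=1 + w(0→3)=1
= 2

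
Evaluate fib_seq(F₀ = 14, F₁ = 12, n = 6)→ F_2 = F_1 + F_0 = 26
F_3 = F_2 + F_1 = 38
F_4 = F_3 + F_2 = 64
...
= [14, 12, 26, 38, 64, 102]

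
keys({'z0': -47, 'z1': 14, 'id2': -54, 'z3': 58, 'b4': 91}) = ['z0', 'z1', 'id2', 'z3', 'b4']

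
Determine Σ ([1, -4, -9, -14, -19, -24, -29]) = 1 + (-4) + (-9) + (-14) + (-19) + (-24) + (-29)
= -98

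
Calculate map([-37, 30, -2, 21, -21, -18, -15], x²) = (-37)²=1369, (30)²=900, (-2)²=4, (21)²=441, (-21)²=441, (-18)²=324, (-15)²=225
= [1369, 900, 4, 441, 441, 324, 225]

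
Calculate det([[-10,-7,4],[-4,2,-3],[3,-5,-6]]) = 557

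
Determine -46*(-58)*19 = 50692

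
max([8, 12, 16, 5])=16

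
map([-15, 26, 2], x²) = (-15)²=225, (26)²=676, (2)²=4
= [225, 676, 4]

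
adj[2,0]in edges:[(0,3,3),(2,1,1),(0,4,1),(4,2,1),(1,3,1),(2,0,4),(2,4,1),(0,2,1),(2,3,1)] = 4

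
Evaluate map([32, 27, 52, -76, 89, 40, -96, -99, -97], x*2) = 32*2=64, 27*2=54, 52*2=104, -76*2=-152, 89*2=178, 40*2=80, -96*2=-192, -99*2=-198, -97*2=-194
= [64, 54, 104, -152, 178, 80, -192, -198, -194]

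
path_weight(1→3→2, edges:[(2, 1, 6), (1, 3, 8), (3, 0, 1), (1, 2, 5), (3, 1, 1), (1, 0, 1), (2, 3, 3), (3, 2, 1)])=9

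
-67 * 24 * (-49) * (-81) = -6382152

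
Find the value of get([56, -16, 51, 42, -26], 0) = 56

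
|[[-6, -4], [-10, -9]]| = 14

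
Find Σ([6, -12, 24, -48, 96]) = 66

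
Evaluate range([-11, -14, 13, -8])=27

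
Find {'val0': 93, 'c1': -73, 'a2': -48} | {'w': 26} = {'val0': 93, 'c1': -73, 'a2': -48, 'w': 26}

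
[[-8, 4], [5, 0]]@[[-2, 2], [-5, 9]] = C[0][0] = (-8)*(-2) + (4)*(-5) = -4
C[0][1] = (-8)*(2) + (4)*(9) = 20
C[1][0] = (5)*(-2) + (0)*(-5) = -10
C[1][1] = (5)*(2) + (0)*(9) = 10
= [[-4, 20], [-10, 10]]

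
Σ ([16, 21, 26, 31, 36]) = 16 + 21 + 26 + 31 + 36
= 130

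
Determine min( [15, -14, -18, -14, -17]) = -18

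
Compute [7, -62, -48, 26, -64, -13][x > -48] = keep x where x > -48: 7✓, -62✗, -48✗, 26✓, -64✗, -13✓
= [7, 26, -13]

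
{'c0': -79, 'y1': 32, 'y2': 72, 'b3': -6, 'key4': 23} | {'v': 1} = {'c0': -79, 'y1': 32, 'y2': 72, 'b3': -6, 'key4': 23, 'v': 1}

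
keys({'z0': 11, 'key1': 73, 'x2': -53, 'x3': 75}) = ['z0', 'key1', 'x2', 'x3']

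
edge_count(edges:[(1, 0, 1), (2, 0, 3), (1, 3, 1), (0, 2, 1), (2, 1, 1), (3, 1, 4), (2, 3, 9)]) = 7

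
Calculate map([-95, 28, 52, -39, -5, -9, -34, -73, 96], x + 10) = [-85, 38, 62, -29, 5, 1, -24, -63, 106]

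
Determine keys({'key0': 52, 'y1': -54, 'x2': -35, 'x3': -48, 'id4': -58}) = ['key0', 'y1', 'x2', 'x3', 'id4']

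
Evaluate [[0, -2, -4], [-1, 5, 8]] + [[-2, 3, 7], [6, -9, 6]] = [[-2, 1, 3], [5, -4, 14]]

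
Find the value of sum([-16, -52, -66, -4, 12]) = -126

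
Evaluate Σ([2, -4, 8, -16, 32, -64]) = 2 + -4 + 8 + -16 + 32 + -64
= -42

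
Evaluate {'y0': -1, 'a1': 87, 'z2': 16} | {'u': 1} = {'y0': -1, 'a1': 87, 'z2': 16, 'u': 1}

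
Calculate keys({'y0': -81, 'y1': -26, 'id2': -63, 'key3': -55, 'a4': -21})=['y0', 'y1', 'id2', 'key3', 'a4']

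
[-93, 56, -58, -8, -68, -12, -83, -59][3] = -8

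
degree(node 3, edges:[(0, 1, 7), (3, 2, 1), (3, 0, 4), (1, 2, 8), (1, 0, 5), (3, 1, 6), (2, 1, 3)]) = incident: (3,2), (3,0), (3,1)
= 3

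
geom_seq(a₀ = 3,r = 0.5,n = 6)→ [3.0, 1.5, 0.75, 0.375, 0.1875, 0.09375]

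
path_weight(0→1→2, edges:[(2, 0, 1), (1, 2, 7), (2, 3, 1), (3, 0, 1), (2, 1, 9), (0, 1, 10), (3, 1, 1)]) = 17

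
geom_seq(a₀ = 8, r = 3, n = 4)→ [8, 24, 72, 216]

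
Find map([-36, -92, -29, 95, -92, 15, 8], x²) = [1296, 8464, 841, 9025, 8464, 225, 64]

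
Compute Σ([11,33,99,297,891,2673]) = 4004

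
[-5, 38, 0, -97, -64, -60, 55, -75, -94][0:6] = [-5, 38, 0, -97, -64, -60]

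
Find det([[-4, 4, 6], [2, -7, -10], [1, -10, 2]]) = (1)*(-4)*det([[-7, -10], [-10, 2]]) + (-1)*(4)*det([[2, -10], [1, 2]]) + (1)*(6)*det([[2, -7], [1, -10]])
= 456 + -56 + -78
= 322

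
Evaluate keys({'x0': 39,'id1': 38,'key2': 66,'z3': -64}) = ['x0', 'id1', 'key2', 'z3']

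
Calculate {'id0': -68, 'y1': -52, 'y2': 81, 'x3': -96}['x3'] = -96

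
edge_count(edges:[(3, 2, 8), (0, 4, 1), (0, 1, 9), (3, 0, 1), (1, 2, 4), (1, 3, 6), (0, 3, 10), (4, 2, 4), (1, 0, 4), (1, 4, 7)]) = 10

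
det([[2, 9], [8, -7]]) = (2)*(-7) - (9)*(8)
= -86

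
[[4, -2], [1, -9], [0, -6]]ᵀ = [[4, 1, 0], [-2, -9, -6]]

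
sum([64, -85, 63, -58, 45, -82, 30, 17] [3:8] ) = slice → [-58, 45, -82, 30, 17]
(-58) + 45 + (-82) + 30 + 17
= -48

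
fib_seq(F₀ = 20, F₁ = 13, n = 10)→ F_2 = F_1 + F_0 = 33
F_3 = F_2 + F_1 = 46
F_4 = F_3 + F_2 = 79
...
= [20, 13, 33, 46, 79, 125, 204, 329, 533, 862]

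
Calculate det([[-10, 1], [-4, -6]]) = 64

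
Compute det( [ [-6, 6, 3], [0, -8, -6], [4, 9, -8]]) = (1)*(-6)*det([[-8, -6], [9, -8]]) + (-1)*(6)*det([[0, -6], [4, -8]]) + (1)*(3)*det([[0, -8], [4, 9]])
= -708 + -144 + 96
= -756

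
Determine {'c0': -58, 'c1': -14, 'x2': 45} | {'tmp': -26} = {'c0': -58, 'c1': -14, 'x2': 45, 'tmp': -26}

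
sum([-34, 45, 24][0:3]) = slice → [-34, 45, 24]
(-34) + 45 + 24
= 35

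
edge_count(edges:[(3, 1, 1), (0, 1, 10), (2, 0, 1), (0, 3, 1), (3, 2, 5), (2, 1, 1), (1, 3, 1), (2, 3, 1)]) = 8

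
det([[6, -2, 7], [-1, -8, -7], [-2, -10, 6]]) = -790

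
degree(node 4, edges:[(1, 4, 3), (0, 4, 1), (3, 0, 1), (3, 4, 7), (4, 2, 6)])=4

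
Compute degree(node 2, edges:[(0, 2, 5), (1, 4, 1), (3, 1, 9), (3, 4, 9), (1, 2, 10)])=incident: (0,2), (1,2)
= 2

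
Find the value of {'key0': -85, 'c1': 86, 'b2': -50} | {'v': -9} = {'key0': -85, 'c1': 86, 'b2': -50, 'v': -9}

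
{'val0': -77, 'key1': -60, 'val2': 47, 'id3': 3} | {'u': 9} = {'val0': -77, 'key1': -60, 'val2': 47, 'id3': 3, 'u': 9}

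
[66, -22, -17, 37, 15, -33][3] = 37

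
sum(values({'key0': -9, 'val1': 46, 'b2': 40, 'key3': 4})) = 81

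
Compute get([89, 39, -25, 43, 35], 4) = 35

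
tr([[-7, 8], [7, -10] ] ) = diagonal: (-7) + (-10)
= -17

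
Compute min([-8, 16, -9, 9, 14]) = -9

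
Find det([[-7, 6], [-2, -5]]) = (-7)*(-5) - (6)*(-2)
= 47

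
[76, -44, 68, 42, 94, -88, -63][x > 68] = [76, 94]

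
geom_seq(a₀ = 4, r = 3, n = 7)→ [4, 12, 36, 108, 324, 972, 2916]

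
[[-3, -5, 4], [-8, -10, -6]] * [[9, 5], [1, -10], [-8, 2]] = C[0][0] = (-3)*(9) + (-5)*(1) + (4)*(-8) = -64
C[0][1] = (-3)*(5) + (-5)*(-10) + (4)*(2) = 43
C[1][0] = (-8)*(9) + (-10)*(1) + (-6)*(-8) = -34
C[1][1] = (-8)*(5) + (-10)*(-10) + (-6)*(2) = 48
= [[-64, 43], [-34, 48]]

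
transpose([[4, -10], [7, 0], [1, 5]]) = [[4, 7, 1], [-10, 0, 5]]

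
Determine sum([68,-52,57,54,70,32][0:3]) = slice → [68, -52, 57]
68 + (-52) + 57
= 73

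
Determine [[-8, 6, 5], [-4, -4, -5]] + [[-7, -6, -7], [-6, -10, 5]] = [[-15, 0, -2], [-10, -14, 0]]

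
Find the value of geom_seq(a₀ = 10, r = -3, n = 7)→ [10, -30, 90, -270, 810, -2430, 7290]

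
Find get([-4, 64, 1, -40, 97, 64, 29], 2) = 1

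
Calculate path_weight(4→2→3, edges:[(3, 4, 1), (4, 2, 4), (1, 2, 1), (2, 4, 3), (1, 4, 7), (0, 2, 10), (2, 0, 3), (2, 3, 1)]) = 5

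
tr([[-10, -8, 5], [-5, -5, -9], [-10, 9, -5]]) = -20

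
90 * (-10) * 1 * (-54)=48600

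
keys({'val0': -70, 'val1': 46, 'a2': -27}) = ['val0', 'val1', 'a2']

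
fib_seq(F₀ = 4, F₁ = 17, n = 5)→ [4, 17, 21, 38, 59]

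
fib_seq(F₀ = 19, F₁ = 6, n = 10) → [19, 6, 25, 31, 56, 87, 143, 230, 373, 603]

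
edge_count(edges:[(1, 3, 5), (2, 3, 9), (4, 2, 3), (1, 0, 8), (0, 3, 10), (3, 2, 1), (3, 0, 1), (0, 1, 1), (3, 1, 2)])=9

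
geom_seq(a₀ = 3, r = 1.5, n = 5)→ a_0 = 3*1.5^0 = 3.0
a_1 = 3*1.5^1 = 4.5
a_2 = 3*1.5^2 = 6.75
...
= [3.0, 4.5, 6.75, 10.125, 15.1875]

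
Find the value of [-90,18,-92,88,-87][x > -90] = keep x where x > -90: -90✗, 18✓, -92✗, 88✓, -87✓
= [18, 88, -87]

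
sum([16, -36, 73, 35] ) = 16 + (-36) + 73 + 35
= 88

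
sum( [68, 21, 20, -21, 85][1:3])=41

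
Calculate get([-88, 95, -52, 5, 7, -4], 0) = -88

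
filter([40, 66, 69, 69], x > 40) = [66, 69, 69]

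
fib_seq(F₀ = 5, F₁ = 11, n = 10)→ F_2 = F_1 + F_0 = 16
F_3 = F_2 + F_1 = 27
F_4 = F_3 + F_2 = 43
...
= [5, 11, 16, 27, 43, 70, 113, 183, 296, 479]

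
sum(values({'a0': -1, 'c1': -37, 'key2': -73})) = -111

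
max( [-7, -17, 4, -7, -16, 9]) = 9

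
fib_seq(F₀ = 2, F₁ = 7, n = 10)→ [2, 7, 9, 16, 25, 41, 66, 107, 173, 280]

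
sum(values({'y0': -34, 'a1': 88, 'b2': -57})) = (-34) + 88 + (-57)
= -3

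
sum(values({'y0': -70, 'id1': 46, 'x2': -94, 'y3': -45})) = (-70) + 46 + (-94) + (-45)
= -163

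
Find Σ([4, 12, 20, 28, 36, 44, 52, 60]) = 4 + 12 + 20 + 28 + 36 + 44 + 52 + 60
= 256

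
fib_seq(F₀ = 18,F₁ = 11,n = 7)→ F_2 = F_1 + F_0 = 29
F_3 = F_2 + F_1 = 40
F_4 = F_3 + F_2 = 69
...
= [18, 11, 29, 40, 69, 109, 178]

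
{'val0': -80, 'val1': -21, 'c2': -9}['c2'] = -9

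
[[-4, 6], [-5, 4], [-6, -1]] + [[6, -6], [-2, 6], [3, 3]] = [[2, 0], [-7, 10], [-3, 2]]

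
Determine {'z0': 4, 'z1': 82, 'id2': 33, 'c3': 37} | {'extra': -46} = {'z0': 4, 'z1': 82, 'id2': 33, 'c3': 37, 'extra': -46}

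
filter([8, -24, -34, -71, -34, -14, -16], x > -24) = [8, -14, -16]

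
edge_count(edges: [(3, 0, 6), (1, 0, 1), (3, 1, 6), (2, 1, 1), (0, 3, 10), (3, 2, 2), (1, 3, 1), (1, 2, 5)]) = 8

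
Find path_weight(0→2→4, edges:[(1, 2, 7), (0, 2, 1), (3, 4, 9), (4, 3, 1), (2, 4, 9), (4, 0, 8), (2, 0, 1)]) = w(0→2)=1 + w(2→4)=9
= 10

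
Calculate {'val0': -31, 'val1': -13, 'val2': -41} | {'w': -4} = {'val0': -31, 'val1': -13, 'val2': -41, 'w': -4}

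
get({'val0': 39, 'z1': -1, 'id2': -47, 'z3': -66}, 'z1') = -1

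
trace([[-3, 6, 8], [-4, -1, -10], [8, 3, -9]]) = diagonal: (-3) + (-1) + (-9)
= -13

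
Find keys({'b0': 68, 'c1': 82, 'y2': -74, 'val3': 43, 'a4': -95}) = ['b0', 'c1', 'y2', 'val3', 'a4']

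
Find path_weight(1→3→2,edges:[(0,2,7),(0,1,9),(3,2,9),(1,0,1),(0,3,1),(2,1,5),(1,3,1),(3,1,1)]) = w(1→3)=1 + w(3→2)=9
= 10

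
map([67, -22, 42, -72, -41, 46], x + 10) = [77, -12, 52, -62, -31, 56]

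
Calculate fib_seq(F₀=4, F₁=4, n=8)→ F_2 = F_1 + F_0 = 8
F_3 = F_2 + F_1 = 12
F_4 = F_3 + F_2 = 20
...
= [4, 4, 8, 12, 20, 32, 52, 84]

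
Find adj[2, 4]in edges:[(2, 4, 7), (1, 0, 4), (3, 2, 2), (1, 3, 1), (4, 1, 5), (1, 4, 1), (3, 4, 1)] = 7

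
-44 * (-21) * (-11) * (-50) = 508200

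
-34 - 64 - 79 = -177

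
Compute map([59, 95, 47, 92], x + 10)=59+10=69, 95+10=105, 47+10=57, 92+10=102
= [69, 105, 57, 102]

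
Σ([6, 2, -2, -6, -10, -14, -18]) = 6 + 2 + (-2) + (-6) + (-10) + (-14) + (-18)
= -42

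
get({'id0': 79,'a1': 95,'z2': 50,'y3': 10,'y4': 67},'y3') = 10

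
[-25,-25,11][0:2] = [-25, -25]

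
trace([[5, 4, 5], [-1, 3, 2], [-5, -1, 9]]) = diagonal: 5 + 3 + 9
= 17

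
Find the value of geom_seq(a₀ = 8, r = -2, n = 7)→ [8, -16, 32, -64, 128, -256, 512]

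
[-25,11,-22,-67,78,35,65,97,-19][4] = 78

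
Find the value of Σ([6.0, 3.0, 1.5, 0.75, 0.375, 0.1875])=6.0 + 3.0 + 1.5 + 0.75 + 0.375 + 0.1875
= 11.8125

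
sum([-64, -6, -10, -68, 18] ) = -130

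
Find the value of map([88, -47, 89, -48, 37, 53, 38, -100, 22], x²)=(88)²=7744, (-47)²=2209, (89)²=7921, (-48)²=2304, (37)²=1369, (53)²=2809, (38)²=1444, (-100)²=10000, (22)²=484
= [7744, 2209, 7921, 2304, 1369, 2809, 1444, 10000, 484]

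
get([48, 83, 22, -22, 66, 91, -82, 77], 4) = 66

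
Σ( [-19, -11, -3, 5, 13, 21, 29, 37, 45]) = (-19) + (-11) + (-3) + 5 + 13 + 21 + 29 + 37 + 45
= 117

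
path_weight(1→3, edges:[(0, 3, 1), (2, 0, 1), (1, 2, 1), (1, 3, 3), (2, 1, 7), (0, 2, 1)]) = 3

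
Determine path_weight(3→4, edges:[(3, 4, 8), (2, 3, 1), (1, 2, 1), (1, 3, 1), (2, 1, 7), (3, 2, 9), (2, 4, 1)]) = 8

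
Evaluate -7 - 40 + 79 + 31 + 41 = 104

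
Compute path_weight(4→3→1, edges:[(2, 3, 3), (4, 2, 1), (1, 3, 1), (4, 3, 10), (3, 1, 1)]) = w(4→3)=10 + w(3→1)=1
= 11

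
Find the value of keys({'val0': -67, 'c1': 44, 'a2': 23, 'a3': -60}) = ['val0', 'c1', 'a2', 'a3']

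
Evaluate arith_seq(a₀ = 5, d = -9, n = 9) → [5, -4, -13, -22, -31, -40, -49, -58, -67]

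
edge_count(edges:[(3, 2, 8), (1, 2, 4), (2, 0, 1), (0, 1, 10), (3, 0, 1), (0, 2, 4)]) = 6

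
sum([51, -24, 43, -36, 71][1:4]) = slice → [-24, 43, -36]
(-24) + 43 + (-36)
= -17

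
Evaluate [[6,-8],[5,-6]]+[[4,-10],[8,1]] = [[10, -18], [13, -5]]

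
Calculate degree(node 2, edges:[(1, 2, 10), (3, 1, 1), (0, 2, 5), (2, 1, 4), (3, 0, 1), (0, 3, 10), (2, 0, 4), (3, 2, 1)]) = incident: (1,2), (0,2), (2,1), (2,0), (3,2)
= 5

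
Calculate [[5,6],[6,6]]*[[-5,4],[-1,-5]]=C[0][0] = (5)*(-5) + (6)*(-1) = -31
C[0][1] = (5)*(4) + (6)*(-5) = -10
C[1][0] = (6)*(-5) + (6)*(-1) = -36
C[1][1] = (6)*(4) + (6)*(-5) = -6
= [[-31, -10], [-36, -6]]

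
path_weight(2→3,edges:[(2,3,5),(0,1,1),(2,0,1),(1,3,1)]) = w(2→3)=5
= 5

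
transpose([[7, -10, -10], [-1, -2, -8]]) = [[7, -1], [-10, -2], [-10, -8]]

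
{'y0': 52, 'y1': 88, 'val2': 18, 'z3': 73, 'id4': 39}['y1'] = 88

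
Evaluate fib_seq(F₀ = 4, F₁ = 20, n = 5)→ [4, 20, 24, 44, 68]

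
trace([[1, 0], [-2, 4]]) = 5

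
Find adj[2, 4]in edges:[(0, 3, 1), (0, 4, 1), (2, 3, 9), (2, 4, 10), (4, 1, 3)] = 10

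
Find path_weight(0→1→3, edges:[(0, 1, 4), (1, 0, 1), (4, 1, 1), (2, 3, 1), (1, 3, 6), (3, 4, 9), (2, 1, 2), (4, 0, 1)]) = w(0→1)=4 + w(1→3)=6
= 10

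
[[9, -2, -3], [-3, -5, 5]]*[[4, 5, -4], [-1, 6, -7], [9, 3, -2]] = C[0][0] = (9)*(4) + (-2)*(-1) + (-3)*(9) = 11
C[0][1] = (9)*(5) + (-2)*(6) + (-3)*(3) = 24
C[0][2] = (9)*(-4) + (-2)*(-7) + (-3)*(-2) = -16
C[1][0] = (-3)*(4) + (-5)*(-1) + (5)*(9) = 38
C[1][1] = (-3)*(5) + (-5)*(6) + (5)*(3) = -30
C[1][2] = (-3)*(-4) + (-5)*(-7) + (5)*(-2) = 37
= [[11, 24, -16], [38, -30, 37]]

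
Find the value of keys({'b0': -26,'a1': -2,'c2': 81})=['b0', 'a1', 'c2']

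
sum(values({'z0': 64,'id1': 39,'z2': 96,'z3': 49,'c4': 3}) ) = 64 + 39 + 96 + 49 + 3
= 251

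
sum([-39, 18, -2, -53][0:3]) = slice → [-39, 18, -2]
(-39) + 18 + (-2)
= -23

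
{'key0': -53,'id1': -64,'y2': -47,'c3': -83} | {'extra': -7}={'key0': -53, 'id1': -64, 'y2': -47, 'c3': -83, 'extra': -7}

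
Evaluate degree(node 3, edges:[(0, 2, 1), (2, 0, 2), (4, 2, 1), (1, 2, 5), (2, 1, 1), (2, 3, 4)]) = 1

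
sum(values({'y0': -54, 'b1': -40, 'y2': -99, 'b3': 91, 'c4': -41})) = (-54) + (-40) + (-99) + 91 + (-41)
= -143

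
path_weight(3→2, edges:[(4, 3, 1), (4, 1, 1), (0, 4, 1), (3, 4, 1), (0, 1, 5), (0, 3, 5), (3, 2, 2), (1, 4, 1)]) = 2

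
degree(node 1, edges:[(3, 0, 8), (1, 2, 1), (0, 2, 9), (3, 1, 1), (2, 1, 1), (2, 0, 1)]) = 3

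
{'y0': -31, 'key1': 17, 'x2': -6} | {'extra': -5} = {'y0': -31, 'key1': 17, 'x2': -6, 'extra': -5}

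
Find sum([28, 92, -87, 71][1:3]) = slice → [92, -87]
92 + (-87)
= 5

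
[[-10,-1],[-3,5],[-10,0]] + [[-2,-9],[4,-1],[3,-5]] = [[-12, -10], [1, 4], [-7, -5]]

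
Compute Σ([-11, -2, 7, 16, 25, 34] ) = (-11) + (-2) + 7 + 16 + 25 + 34
= 69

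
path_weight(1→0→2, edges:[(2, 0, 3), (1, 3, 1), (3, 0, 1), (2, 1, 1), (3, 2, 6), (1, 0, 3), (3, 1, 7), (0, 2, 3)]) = w(1→0)=3 + w(0→2)=3
= 6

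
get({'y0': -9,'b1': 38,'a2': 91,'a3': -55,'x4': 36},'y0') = -9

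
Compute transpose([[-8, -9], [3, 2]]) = [[-8, 3], [-9, 2]]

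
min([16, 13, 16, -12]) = -12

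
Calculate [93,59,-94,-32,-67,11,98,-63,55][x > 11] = [93, 59, 98, 55]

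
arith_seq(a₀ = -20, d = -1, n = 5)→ a_0 = -20 + 0*-1 = -20
a_1 = -20 + 1*-1 = -21
a_2 = -20 + 2*-1 = -22
...
= [-20, -21, -22, -23, -24]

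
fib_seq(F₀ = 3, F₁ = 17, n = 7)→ [3, 17, 20, 37, 57, 94, 151]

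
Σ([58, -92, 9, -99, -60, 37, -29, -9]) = -185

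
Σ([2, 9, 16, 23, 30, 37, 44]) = 2 + 9 + 16 + 23 + 30 + 37 + 44
= 161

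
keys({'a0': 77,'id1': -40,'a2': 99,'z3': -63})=['a0', 'id1', 'a2', 'z3']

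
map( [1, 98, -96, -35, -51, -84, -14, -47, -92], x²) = [1, 9604, 9216, 1225, 2601, 7056, 196, 2209, 8464]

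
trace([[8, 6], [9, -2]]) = diagonal: 8 + (-2)
= 6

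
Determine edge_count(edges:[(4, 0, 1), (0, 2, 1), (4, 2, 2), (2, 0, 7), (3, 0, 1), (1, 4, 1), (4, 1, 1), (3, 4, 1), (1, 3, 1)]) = 9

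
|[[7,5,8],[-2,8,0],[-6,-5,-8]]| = (1)*(7)*det([[8, 0], [-5, -8]]) + (-1)*(5)*det([[-2, 0], [-6, -8]]) + (1)*(8)*det([[-2, 8], [-6, -5]])
= -448 + -80 + 464
= -64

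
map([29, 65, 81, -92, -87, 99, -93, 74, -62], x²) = (29)²=841, (65)²=4225, (81)²=6561, (-92)²=8464, (-87)²=7569, (99)²=9801, (-93)²=8649, (74)²=5476, (-62)²=3844
= [841, 4225, 6561, 8464, 7569, 9801, 8649, 5476, 3844]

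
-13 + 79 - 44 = 22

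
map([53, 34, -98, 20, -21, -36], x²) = [2809, 1156, 9604, 400, 441, 1296]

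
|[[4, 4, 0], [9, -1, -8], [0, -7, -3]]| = -104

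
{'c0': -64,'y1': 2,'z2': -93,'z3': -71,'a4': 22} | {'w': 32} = {'c0': -64, 'y1': 2, 'z2': -93, 'z3': -71, 'a4': 22, 'w': 32}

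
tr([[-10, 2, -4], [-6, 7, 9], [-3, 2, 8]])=5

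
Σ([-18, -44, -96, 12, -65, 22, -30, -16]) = -235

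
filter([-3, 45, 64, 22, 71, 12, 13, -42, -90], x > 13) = keep x where x > 13: -3✗, 45✓, 64✓, 22✓, 71✓, 12✗, 13✗, -42✗, -90✗
= [45, 64, 22, 71]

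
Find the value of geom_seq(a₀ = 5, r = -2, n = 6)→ [5, -10, 20, -40, 80, -160]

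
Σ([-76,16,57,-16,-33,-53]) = (-76) + 16 + 57 + (-16) + (-33) + (-53)
= -105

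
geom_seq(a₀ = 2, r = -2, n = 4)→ [2, -4, 8, -16]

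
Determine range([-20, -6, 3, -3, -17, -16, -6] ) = 23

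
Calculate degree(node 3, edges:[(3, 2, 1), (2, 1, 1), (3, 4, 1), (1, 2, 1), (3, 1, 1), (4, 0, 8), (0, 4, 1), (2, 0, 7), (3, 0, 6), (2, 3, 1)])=5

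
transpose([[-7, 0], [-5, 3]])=[[-7, -5], [0, 3]]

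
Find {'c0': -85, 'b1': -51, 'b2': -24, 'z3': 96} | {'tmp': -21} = {'c0': -85, 'b1': -51, 'b2': -24, 'z3': 96, 'tmp': -21}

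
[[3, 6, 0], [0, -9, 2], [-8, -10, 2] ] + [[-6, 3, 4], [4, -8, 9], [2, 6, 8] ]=[[-3, 9, 4], [4, -17, 11], [-6, -4, 10]]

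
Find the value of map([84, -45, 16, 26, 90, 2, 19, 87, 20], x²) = [7056, 2025, 256, 676, 8100, 4, 361, 7569, 400]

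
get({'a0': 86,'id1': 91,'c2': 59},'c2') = 59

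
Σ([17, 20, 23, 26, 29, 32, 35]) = 182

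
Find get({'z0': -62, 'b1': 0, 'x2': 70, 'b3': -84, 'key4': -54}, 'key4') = -54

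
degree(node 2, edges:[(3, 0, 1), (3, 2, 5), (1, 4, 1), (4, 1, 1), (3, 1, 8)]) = 1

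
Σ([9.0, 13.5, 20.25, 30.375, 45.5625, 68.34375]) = 187.03125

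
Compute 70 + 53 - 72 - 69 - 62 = -80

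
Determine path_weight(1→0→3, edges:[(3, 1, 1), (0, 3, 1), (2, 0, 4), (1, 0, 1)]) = w(1→0)=1 + w(0→3)=1
= 2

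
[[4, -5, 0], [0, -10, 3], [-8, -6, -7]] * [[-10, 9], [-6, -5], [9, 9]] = [[-10, 61], [87, 77], [53, -105]]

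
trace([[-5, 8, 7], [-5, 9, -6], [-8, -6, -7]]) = -3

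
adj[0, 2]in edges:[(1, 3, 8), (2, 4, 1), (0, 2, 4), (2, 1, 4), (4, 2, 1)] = 4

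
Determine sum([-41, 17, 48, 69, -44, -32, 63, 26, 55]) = (-41) + 17 + 48 + 69 + (-44) + (-32) + 63 + 26 + 55
= 161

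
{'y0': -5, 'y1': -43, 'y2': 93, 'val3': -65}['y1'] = -43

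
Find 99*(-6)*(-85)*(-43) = -2171070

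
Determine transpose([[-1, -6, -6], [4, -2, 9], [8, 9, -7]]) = [[-1, 4, 8], [-6, -2, 9], [-6, 9, -7]]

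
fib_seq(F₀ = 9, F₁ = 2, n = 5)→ [9, 2, 11, 13, 24]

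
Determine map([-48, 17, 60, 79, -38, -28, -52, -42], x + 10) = -48+10=-38, 17+10=27, 60+10=70, 79+10=89, -38+10=-28, -28+10=-18, -52+10=-42, -42+10=-32
= [-38, 27, 70, 89, -28, -18, -42, -32]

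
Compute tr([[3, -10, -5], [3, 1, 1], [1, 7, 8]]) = 12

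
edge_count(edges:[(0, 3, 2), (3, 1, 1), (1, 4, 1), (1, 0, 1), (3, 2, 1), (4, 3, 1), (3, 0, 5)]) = 7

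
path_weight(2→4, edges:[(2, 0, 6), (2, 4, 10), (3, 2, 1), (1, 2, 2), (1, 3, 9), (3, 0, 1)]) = w(2→4)=10
= 10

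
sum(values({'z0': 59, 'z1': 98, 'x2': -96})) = 59 + 98 + (-96)
= 61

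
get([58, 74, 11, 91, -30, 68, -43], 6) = -43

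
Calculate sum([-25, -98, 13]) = (-25) + (-98) + 13
= -110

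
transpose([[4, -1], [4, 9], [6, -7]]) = [[4, 4, 6], [-1, 9, -7]]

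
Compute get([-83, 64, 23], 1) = 64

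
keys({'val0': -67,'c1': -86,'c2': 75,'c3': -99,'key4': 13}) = ['val0', 'c1', 'c2', 'c3', 'key4']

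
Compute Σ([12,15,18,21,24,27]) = 117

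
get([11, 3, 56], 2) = 56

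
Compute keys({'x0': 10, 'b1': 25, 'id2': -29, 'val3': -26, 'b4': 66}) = ['x0', 'b1', 'id2', 'val3', 'b4']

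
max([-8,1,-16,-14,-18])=1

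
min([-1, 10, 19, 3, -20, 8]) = -20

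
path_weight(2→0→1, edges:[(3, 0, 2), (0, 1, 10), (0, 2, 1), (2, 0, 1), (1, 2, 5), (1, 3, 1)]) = w(2→0)=1 + w(0→1)=10
= 11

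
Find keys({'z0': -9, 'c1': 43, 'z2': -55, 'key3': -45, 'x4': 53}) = ['z0', 'c1', 'z2', 'key3', 'x4']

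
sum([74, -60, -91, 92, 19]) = 74 + (-60) + (-91) + 92 + 19
= 34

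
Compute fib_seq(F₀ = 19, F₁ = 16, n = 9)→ F_2 = F_1 + F_0 = 35
F_3 = F_2 + F_1 = 51
F_4 = F_3 + F_2 = 86
...
= [19, 16, 35, 51, 86, 137, 223, 360, 583]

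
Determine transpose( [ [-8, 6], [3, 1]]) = [[-8, 3], [6, 1]]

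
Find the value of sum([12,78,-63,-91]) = -64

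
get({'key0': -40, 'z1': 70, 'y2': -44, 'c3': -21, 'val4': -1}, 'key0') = -40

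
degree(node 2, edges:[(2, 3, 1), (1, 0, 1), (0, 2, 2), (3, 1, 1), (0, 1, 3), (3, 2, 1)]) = incident: (2,3), (0,2), (3,2)
= 3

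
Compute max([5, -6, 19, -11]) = 19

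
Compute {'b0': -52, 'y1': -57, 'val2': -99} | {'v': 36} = {'b0': -52, 'y1': -57, 'val2': -99, 'v': 36}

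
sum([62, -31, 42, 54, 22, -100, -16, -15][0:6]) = 49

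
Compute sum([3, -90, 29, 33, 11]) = -14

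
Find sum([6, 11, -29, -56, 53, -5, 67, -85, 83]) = 6 + 11 + (-29) + (-56) + 53 + (-5) + 67 + (-85) + 83
= 45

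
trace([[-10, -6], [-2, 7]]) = -3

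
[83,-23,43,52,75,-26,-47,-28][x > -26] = [83, -23, 43, 52, 75]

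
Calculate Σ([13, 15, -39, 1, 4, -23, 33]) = 4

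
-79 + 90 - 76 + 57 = -8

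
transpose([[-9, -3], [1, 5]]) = [[-9, 1], [-3, 5]]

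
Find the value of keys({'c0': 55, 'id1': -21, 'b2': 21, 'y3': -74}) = ['c0', 'id1', 'b2', 'y3']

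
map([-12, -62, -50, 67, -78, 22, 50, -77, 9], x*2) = -12*2=-24, -62*2=-124, -50*2=-100, 67*2=134, -78*2=-156, 22*2=44, 50*2=100, -77*2=-154, 9*2=18
= [-24, -124, -100, 134, -156, 44, 100, -154, 18]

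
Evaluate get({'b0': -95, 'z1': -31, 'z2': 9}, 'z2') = 9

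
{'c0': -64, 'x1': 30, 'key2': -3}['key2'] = -3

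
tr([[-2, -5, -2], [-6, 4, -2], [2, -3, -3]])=-1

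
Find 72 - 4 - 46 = 22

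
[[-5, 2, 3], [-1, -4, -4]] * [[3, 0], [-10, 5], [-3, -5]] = [[-44, -5], [49, 0]]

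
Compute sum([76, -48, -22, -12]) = -6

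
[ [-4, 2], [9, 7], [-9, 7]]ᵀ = [[-4, 9, -9], [2, 7, 7]]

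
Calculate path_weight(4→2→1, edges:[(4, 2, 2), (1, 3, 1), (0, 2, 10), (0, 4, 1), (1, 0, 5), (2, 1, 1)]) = w(4→2)=2 + w(2→1)=1
= 3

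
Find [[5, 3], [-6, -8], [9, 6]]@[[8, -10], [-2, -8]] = C[0][0] = (5)*(8) + (3)*(-2) = 34
C[0][1] = (5)*(-10) + (3)*(-8) = -74
C[1][0] = (-6)*(8) + (-8)*(-2) = -32
C[1][1] = (-6)*(-10) + (-8)*(-8) = 124
C[2][0] = (9)*(8) + (6)*(-2) = 60
C[2][1] = (9)*(-10) + (6)*(-8) = -138
= [[34, -74], [-32, 124], [60, -138]]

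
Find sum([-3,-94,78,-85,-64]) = (-3) + (-94) + 78 + (-85) + (-64)
= -168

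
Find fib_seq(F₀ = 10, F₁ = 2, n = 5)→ F_2 = F_1 + F_0 = 12
F_3 = F_2 + F_1 = 14
F_4 = F_3 + F_2 = 26
= [10, 2, 12, 14, 26]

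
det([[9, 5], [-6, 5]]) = 75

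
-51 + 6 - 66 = -111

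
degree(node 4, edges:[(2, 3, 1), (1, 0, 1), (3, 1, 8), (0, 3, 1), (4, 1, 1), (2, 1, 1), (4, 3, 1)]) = 2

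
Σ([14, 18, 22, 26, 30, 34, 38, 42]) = 14 + 18 + 22 + 26 + 30 + 34 + 38 + 42
= 224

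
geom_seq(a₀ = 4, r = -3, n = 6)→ [4, -12, 36, -108, 324, -972]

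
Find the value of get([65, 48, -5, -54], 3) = -54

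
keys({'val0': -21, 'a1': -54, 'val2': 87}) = ['val0', 'a1', 'val2']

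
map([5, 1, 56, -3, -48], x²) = (5)²=25, (1)²=1, (56)²=3136, (-3)²=9, (-48)²=2304
= [25, 1, 3136, 9, 2304]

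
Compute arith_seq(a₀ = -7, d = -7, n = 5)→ a_0 = -7 + 0*-7 = -7
a_1 = -7 + 1*-7 = -14
a_2 = -7 + 2*-7 = -21
...
= [-7, -14, -21, -28, -35]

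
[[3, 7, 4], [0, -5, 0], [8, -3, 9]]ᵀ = [[3, 0, 8], [7, -5, -3], [4, 0, 9]]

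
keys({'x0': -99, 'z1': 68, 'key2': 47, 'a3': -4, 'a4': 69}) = ['x0', 'z1', 'key2', 'a3', 'a4']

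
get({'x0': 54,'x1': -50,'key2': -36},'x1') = -50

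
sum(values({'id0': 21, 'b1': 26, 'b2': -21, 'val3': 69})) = 21 + 26 + (-21) + 69
= 95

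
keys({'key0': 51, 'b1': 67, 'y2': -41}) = ['key0', 'b1', 'y2']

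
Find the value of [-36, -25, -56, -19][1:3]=[-25, -56]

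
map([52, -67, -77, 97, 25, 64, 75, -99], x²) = (52)²=2704, (-67)²=4489, (-77)²=5929, (97)²=9409, (25)²=625, (64)²=4096, (75)²=5625, (-99)²=9801
= [2704, 4489, 5929, 9409, 625, 4096, 5625, 9801]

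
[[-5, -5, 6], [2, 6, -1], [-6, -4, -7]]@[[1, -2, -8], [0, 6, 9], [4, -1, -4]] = [[19, -26, -29], [-2, 33, 42], [-34, -5, 40]]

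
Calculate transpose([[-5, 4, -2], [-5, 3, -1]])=[[-5, -5], [4, 3], [-2, -1]]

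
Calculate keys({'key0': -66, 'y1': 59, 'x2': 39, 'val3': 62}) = ['key0', 'y1', 'x2', 'val3']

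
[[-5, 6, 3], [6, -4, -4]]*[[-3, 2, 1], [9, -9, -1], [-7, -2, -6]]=C[0][0] = (-5)*(-3) + (6)*(9) + (3)*(-7) = 48
C[0][1] = (-5)*(2) + (6)*(-9) + (3)*(-2) = -70
C[0][2] = (-5)*(1) + (6)*(-1) + (3)*(-6) = -29
C[1][0] = (6)*(-3) + (-4)*(9) + (-4)*(-7) = -26
C[1][1] = (6)*(2) + (-4)*(-9) + (-4)*(-2) = 56
C[1][2] = (6)*(1) + (-4)*(-1) + (-4)*(-6) = 34
= [[48, -70, -29], [-26, 56, 34]]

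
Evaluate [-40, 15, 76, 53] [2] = 76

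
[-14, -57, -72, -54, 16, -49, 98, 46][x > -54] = [-14, 16, -49, 98, 46]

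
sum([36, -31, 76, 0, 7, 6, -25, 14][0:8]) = slice → [36, -31, 76, 0, 7, 6, -25, 14]
36 + (-31) + 76 + 0 + 7 + 6 + (-25) + 14
= 83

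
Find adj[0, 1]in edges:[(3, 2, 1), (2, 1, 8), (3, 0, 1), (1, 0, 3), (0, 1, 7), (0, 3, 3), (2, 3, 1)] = 7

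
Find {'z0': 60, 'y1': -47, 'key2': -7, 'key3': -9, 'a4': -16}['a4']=-16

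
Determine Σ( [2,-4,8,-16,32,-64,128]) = 2 + -4 + 8 + -16 + 32 + -64 + 128
= 86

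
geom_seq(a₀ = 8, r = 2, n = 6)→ [8, 16, 32, 64, 128, 256]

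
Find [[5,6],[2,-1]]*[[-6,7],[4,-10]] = [[-6, -25], [-16, 24]]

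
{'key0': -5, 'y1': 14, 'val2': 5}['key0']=-5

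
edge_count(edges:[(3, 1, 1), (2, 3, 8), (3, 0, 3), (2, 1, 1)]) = 4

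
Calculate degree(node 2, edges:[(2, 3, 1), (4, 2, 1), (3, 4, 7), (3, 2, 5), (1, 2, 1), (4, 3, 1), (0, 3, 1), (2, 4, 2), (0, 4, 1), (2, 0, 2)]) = incident: (2,3), (4,2), (3,2), (1,2), (2,4), (2,0)
= 6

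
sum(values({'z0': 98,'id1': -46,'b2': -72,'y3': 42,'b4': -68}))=-46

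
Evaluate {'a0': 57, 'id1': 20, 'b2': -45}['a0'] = 57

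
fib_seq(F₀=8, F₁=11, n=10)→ F_2 = F_1 + F_0 = 19
F_3 = F_2 + F_1 = 30
F_4 = F_3 + F_2 = 49
...
= [8, 11, 19, 30, 49, 79, 128, 207, 335, 542]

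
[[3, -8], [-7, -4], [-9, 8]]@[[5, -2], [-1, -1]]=[[23, 2], [-31, 18], [-53, 10]]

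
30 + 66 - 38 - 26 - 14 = 18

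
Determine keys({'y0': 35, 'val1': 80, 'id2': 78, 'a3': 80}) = ['y0', 'val1', 'id2', 'a3']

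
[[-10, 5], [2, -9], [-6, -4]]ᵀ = [[-10, 2, -6], [5, -9, -4]]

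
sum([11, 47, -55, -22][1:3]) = slice → [47, -55]
47 + (-55)
= -8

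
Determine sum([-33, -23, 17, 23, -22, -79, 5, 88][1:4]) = 17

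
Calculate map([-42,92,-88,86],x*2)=-42*2=-84, 92*2=184, -88*2=-176, 86*2=172
= [-84, 184, -176, 172]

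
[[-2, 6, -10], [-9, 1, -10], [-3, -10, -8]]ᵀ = [[-2, -9, -3], [6, 1, -10], [-10, -10, -8]]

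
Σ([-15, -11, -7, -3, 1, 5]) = (-15) + (-11) + (-7) + (-3) + 1 + 5
= -30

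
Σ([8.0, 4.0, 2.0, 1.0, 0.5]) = 15.5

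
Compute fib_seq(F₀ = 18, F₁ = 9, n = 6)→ [18, 9, 27, 36, 63, 99]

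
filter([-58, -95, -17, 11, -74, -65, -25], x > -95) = [-58, -17, 11, -74, -65, -25]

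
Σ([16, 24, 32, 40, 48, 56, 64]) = 280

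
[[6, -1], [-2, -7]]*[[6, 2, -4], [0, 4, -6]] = [[36, 8, -18], [-12, -32, 50]]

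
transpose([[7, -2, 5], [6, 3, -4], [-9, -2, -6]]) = [[7, 6, -9], [-2, 3, -2], [5, -4, -6]]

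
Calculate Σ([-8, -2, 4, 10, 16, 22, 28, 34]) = (-8) + (-2) + 4 + 10 + 16 + 22 + 28 + 34
= 104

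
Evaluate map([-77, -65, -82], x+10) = -77+10=-67, -65+10=-55, -82+10=-72
= [-67, -55, -72]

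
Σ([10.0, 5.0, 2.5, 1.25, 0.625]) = 10.0 + 5.0 + 2.5 + 1.25 + 0.625
= 19.375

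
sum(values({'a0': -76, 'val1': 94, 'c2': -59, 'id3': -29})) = -70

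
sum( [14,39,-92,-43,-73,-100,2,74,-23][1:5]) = slice → [39, -92, -43, -73]
39 + (-92) + (-43) + (-73)
= -169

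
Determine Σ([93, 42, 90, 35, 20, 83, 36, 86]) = 485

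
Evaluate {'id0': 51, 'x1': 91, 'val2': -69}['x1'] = 91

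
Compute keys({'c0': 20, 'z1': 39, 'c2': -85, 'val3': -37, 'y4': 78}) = ['c0', 'z1', 'c2', 'val3', 'y4']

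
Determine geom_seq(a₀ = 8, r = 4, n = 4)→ a_0 = 8*4^0 = 8
a_1 = 8*4^1 = 32
a_2 = 8*4^2 = 128
...
= [8, 32, 128, 512]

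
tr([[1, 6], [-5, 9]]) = diagonal: 1 + 9
= 10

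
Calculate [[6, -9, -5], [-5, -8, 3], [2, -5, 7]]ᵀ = [[6, -5, 2], [-9, -8, -5], [-5, 3, 7]]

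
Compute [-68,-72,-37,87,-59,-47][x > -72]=[-68, -37, 87, -59, -47]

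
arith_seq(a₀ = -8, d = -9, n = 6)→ a_0 = -8 + 0*-9 = -8
a_1 = -8 + 1*-9 = -17
a_2 = -8 + 2*-9 = -26
...
= [-8, -17, -26, -35, -44, -53]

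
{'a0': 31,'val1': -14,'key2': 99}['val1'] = -14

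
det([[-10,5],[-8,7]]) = (-10)*(7) - (5)*(-8)
= -30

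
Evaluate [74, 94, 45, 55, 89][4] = 89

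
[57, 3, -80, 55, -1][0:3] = [57, 3, -80]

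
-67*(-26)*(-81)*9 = -1269918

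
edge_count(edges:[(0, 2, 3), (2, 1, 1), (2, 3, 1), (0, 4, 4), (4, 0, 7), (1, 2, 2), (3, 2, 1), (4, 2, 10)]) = 8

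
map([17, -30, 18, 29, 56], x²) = (17)²=289, (-30)²=900, (18)²=324, (29)²=841, (56)²=3136
= [289, 900, 324, 841, 3136]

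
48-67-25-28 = -72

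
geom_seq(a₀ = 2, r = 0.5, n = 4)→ [2.0, 1.0, 0.5, 0.25]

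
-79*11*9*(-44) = 344124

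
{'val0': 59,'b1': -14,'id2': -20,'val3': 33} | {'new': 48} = {'val0': 59, 'b1': -14, 'id2': -20, 'val3': 33, 'new': 48}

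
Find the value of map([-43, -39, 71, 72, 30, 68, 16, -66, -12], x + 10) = -43+10=-33, -39+10=-29, 71+10=81, 72+10=82, 30+10=40, 68+10=78, 16+10=26, -66+10=-56, -12+10=-2
= [-33, -29, 81, 82, 40, 78, 26, -56, -2]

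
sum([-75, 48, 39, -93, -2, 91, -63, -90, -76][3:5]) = slice → [-93, -2]
(-93) + (-2)
= -95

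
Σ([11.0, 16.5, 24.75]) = 11.0 + 16.5 + 24.75
= 52.25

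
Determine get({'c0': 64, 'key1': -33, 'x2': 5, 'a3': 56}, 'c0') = 64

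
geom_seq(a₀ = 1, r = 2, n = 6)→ [1, 2, 4, 8, 16, 32]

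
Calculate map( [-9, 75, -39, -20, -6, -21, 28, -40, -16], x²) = [81, 5625, 1521, 400, 36, 441, 784, 1600, 256]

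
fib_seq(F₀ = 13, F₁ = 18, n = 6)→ [13, 18, 31, 49, 80, 129]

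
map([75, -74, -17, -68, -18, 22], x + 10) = [85, -64, -7, -58, -8, 32]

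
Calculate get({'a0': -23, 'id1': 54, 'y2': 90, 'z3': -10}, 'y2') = 90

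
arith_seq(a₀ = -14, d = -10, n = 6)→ a_0 = -14 + 0*-10 = -14
a_1 = -14 + 1*-10 = -24
a_2 = -14 + 2*-10 = -34
...
= [-14, -24, -34, -44, -54, -64]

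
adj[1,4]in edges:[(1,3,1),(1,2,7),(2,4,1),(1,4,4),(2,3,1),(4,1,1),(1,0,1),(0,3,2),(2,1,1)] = 4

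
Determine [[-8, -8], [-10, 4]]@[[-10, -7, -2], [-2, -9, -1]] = C[0][0] = (-8)*(-10) + (-8)*(-2) = 96
C[0][1] = (-8)*(-7) + (-8)*(-9) = 128
C[0][2] = (-8)*(-2) + (-8)*(-1) = 24
C[1][0] = (-10)*(-10) + (4)*(-2) = 92
C[1][1] = (-10)*(-7) + (4)*(-9) = 34
C[1][2] = (-10)*(-2) + (4)*(-1) = 16
= [[96, 128, 24], [92, 34, 16]]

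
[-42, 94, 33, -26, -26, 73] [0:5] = [-42, 94, 33, -26, -26]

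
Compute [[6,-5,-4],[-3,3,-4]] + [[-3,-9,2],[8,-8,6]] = [[3, -14, -2], [5, -5, 2]]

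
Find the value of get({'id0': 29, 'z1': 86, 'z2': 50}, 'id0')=29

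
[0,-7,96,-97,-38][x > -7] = [0, 96]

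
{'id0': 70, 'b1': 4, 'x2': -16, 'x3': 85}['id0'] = 70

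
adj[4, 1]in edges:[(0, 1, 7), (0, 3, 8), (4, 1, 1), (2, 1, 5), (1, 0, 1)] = 1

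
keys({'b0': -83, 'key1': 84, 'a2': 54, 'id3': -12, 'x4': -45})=['b0', 'key1', 'a2', 'id3', 'x4']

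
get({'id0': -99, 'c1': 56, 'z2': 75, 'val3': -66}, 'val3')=-66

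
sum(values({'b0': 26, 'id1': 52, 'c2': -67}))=26 + 52 + (-67)
= 11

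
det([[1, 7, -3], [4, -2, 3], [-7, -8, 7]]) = (1)*(1)*det([[-2, 3], [-8, 7]]) + (-1)*(7)*det([[4, 3], [-7, 7]]) + (1)*(-3)*det([[4, -2], [-7, -8]])
= 10 + -343 + 138
= -195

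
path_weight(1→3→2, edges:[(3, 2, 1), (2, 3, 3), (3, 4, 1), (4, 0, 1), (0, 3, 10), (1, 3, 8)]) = w(1→3)=8 + w(3→2)=1
= 9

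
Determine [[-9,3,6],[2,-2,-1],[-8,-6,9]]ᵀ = [[-9, 2, -8], [3, -2, -6], [6, -1, 9]]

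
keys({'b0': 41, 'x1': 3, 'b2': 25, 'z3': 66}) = ['b0', 'x1', 'b2', 'z3']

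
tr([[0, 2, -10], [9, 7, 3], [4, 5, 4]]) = 11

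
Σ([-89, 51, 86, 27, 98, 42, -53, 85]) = 247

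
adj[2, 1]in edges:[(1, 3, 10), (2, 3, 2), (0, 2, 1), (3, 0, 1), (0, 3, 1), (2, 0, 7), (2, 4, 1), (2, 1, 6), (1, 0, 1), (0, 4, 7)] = 6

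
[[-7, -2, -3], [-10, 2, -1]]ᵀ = [[-7, -10], [-2, 2], [-3, -1]]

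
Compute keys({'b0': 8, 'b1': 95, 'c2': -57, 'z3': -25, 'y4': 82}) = ['b0', 'b1', 'c2', 'z3', 'y4']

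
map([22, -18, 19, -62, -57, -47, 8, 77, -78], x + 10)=[32, -8, 29, -52, -47, -37, 18, 87, -68]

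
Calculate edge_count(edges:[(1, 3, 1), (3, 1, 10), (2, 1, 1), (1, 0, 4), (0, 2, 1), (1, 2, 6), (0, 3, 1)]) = 7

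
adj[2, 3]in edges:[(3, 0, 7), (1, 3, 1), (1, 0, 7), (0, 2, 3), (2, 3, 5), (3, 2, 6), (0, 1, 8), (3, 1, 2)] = 5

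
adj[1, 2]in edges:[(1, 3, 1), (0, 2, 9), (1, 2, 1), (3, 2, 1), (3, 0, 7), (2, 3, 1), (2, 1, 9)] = 1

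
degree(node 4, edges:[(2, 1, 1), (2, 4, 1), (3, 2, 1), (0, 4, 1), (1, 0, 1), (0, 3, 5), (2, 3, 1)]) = 2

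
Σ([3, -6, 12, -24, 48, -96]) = 3 + -6 + 12 + -24 + 48 + -96
= -63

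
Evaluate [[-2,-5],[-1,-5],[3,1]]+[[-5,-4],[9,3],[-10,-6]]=[[-7, -9], [8, -2], [-7, -5]]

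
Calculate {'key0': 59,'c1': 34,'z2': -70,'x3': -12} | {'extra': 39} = {'key0': 59, 'c1': 34, 'z2': -70, 'x3': -12, 'extra': 39}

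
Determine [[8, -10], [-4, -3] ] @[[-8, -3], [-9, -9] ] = C[0][0] = (8)*(-8) + (-10)*(-9) = 26
C[0][1] = (8)*(-3) + (-10)*(-9) = 66
C[1][0] = (-4)*(-8) + (-3)*(-9) = 59
C[1][1] = (-4)*(-3) + (-3)*(-9) = 39
= [[26, 66], [59, 39]]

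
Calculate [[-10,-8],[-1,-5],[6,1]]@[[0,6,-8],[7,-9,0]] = [[-56, 12, 80], [-35, 39, 8], [7, 27, -48]]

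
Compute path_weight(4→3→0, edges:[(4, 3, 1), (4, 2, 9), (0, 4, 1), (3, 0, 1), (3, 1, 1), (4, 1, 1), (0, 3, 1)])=w(4→3)=1 + w(3→0)=1
= 2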